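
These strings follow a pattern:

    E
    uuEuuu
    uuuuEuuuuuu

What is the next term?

s(k+1) = uu·s(k)·uuu, so each term gains uu as a prefix and uuu as a suffix.
Applying this once more to uuuuEuuuuuu:

uuuuuuEuuuuuuuuu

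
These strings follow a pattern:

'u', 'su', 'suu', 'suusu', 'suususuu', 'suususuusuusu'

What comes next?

From term 3 onward, concatenate the last term with the second-to-last: su·u = suu, suu·su = suusu, …
The next term joins suususuusuusu and suususuu.

suususuusuususuususuu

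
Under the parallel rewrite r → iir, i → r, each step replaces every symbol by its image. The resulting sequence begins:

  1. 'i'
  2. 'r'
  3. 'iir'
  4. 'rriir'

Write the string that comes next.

iiriirrriir

Expanding rriir: r→iir, r→iir, i→r, i→r, r→iir. Concatenated: iir iir r r iir.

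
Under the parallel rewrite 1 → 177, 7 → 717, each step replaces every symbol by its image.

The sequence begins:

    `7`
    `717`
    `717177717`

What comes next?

Rewriting each symbol of 717177717: 7→717, 1→177, 7→717, 1→177, 7→717, 7→717, 7→717, 1→177, 7→717, which concatenates to 717 177 717 177 717 717 717 177 717.

717177717177717717717177717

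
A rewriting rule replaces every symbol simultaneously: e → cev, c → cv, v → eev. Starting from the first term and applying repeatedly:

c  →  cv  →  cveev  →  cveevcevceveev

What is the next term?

cveevcevceveevcvceveevcvceveevcevceveev

Replace each of the 14 characters of cveevcevceveev in place — cv eev cev cev eev cv cev eev cv cev eev cev cev eev — and concatenate.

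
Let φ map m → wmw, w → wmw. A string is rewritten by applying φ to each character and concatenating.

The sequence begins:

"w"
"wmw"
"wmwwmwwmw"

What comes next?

wmwwmwwmwwmwwmwwmwwmwwmwwmw

Rewriting each symbol of wmwwmwwmw: w→wmw, m→wmw, w→wmw, w→wmw, m→wmw, w→wmw, w→wmw, m→wmw, w→wmw, which concatenates to wmw wmw wmw wmw wmw wmw wmw wmw wmw.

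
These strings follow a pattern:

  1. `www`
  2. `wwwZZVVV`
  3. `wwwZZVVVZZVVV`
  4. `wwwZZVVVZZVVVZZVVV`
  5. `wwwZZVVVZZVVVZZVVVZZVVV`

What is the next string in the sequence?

The strings grow by a fixed suffix ZZVVV each time.
Applying this once more to wwwZZVVVZZVVVZZVVVZZVVV:

wwwZZVVVZZVVVZZVVVZZVVVZZVVV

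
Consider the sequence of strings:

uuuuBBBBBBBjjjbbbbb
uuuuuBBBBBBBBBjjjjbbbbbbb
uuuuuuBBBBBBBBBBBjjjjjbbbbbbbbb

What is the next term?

uuuuuuuBBBBBBBBBBBBBjjjjjjbbbbbbbbbbb

Reading off run lengths: u runs 4, 5, 6; B runs 7, 9, 11; j runs 3, 4, 5; b runs 5, 7, 9 — each is linear in n, where the shown terms are n = 3, 4, 5.
Setting n = 6 gives 7, 13, 6, 11 characters in each block.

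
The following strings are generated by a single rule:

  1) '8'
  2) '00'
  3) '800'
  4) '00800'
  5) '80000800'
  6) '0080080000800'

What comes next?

From term 3 onward, concatenate the second-to-last term with the last: 8·00 = 800, 00·800 = 00800, …
Continuing: 80000800 · 0080080000800 gives term 7.

800008000080080000800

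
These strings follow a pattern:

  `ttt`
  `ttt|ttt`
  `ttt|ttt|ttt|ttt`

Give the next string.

Each string is two copies of the previous one joined by '|'.
One more doubling of ttt|ttt|ttt|ttt gives the answer.

ttt|ttt|ttt|ttt|ttt|ttt|ttt|ttt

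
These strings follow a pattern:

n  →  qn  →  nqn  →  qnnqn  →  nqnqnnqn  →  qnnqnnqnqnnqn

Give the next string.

Each term (from the third on) is the two preceding terms concatenated in order: term 3 = n·qn = nqn.
Continuing: nqnqnnqn · qnnqnnqnqnnqn gives term 7.

nqnqnnqnqnnqnnqnqnnqn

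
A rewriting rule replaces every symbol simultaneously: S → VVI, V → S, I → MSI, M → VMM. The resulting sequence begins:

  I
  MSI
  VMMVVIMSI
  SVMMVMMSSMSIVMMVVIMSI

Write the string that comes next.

Replace each of the 21 characters of SVMMVMMSSMSIVMMVVIMSI in place — VVI S VMM VMM S VMM VMM VVI VVI VMM VVI MSI S VMM VMM S S MSI VMM VVI MSI — and concatenate.

VVISVMMVMMSVMMVMMVVIVVIVMMVVIMSISVMMVMMSSMSIVMMVVIMSI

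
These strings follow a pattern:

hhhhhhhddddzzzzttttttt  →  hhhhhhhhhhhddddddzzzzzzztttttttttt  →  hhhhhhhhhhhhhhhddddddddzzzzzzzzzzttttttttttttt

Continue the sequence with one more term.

hhhhhhhhhhhhhhhhhhhddddddddddzzzzzzzzzzzzztttttttttttttttt

Reading off run lengths: h runs 7, 11, 15; d runs 4, 6, 8; z runs 4, 7, 10; t runs 7, 10, 13 — each is linear in n, where the shown terms are n = 2, 3, 4.
At n = 5 the blocks have lengths 19, 10, 13, 16.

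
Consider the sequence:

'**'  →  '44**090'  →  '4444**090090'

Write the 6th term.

Every step adds 44 to the front and 090 to the end of the previous string.
From 4444**090090, 3 further steps: 4444**090090 → 444444**090090090 → 44444444**090090090090 → (answer).

4444444444**090090090090090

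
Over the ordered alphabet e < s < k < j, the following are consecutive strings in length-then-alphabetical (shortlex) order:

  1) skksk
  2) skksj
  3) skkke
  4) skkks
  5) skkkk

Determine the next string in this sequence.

skkkj

The successor of skkkk increments the rightmost position that isn't already j and resets every position after it to e.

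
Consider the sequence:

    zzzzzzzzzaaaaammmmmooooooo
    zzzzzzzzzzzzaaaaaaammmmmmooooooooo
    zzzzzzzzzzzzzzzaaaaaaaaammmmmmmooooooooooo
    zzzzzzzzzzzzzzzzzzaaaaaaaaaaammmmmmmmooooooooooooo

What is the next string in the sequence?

zzzzzzzzzzzzzzzzzzzzzaaaaaaaaaaaaammmmmmmmmooooooooooooooo

The n-th term is 3n z's then 2n-1 a's then n+2 m's then 2n+1 o's, where the shown terms are n = 3, 4, 5, 6.
Setting n = 7 gives 21, 13, 9, 15 characters in each block.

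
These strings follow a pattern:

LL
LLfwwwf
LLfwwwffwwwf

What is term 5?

LLfwwwffwwwffwwwffwwwf

Every step adds fwwwf to the end: s(k+1) = s(k)·fwwwf.
From LLfwwwffwwwf, 2 further steps: LLfwwwffwwwf → LLfwwwffwwwffwwwf → (answer).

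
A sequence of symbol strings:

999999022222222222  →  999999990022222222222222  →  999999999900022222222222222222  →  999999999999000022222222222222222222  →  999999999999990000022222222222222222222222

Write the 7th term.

999999999999999999000000022222222222222222222222222222

The n-th term is 2n 9's then n-2 0's then 3n+2 2's, where the shown terms are n = 3, 4, 5, 6, 7.
Setting n = 9 gives 18, 7, 29 characters in each block.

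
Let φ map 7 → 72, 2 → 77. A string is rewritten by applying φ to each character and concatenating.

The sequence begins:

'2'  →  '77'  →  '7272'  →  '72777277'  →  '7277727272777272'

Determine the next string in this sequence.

Applying the rule to each of the 16 symbols of 7277727272777272 gives the pieces 72 77 72 72 72 77 72 77 72 77 72 72 72 77 72 77, which concatenate to the answer.

72777272727772777277727272777277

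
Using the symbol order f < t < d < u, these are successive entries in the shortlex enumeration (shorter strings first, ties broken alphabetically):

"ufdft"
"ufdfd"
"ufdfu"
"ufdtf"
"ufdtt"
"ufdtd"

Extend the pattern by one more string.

ufdtu

The successor of ufdtd increments the rightmost position that isn't already u and resets every position after it to f.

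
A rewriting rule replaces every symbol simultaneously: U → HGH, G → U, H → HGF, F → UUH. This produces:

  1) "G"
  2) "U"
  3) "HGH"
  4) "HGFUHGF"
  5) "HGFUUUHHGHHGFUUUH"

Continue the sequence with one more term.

φ(HGFUUUHHGHHGFUUUH) expands symbol-by-symbol to HGF U UUH HGH HGH HGH HGF HGF U HGF HGF U UUH HGH HGH HGH HGF; joining the 17 pieces gives the next term.

HGFUUUHHGHHGHHGHHGFHGFUHGFHGFUUUHHGHHGHHGHHGF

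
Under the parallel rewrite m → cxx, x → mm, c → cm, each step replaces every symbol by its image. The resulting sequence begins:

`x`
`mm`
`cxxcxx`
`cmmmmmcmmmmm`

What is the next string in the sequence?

cmcxxcxxcxxcxxcxxcmcxxcxxcxxcxxcxx

Expanding cmmmmmcmmmmm: c→cm, m→cxx, m→cxx, m→cxx, m→cxx, m→cxx, c→cm, m→cxx, m→cxx, m→cxx, m→cxx, m→cxx. Concatenated: cm cxx cxx cxx cxx cxx cm cxx cxx cxx cxx cxx.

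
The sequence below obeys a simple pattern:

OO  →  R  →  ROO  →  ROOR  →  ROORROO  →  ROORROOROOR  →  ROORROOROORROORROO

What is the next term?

ROORROOROORROORROOROORROOROOR

From term 3 onward, concatenate the last term with the second-to-last: R·OO = ROO, ROO·R = ROOR, …
So term 8 is ROORROOROORROORROO·ROORROOROOR.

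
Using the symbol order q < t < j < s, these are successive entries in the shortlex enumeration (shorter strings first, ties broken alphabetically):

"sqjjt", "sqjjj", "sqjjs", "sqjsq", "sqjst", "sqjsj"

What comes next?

Treat sqjsj as a base-4 numeral over the given alphabet and add one, carrying through any trailing s's.

sqjss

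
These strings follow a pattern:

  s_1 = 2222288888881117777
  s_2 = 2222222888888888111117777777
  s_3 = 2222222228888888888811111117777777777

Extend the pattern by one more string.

2222222222288888888888881111111117777777777777

The n-th term is 2n+1 2's then 2n+3 8's then 2n-1 1's then 3n-2 7's, where the shown terms are n = 2, 3, 4.
At n = 5 the blocks have lengths 11, 13, 9, 13.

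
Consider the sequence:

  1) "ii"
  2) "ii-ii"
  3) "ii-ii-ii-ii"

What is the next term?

ii-ii-ii-ii-ii-ii-ii-ii

Each string is two copies of the previous one joined by '-'.
So the next term is two copies of ii-ii-ii-ii with '-' between the halves.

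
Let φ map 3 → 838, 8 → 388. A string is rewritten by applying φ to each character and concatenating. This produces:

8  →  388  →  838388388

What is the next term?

Expanding 838388388: 8→388, 3→838, 8→388, 3→838, 8→388, 8→388, 3→838, 8→388, 8→388. Concatenated: 388 838 388 838 388 388 838 388 388.

388838388838388388838388388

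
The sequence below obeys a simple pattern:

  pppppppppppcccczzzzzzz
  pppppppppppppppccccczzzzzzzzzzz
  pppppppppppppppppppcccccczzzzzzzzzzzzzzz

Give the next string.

pppppppppppppppppppppppccccccczzzzzzzzzzzzzzzzzzz

Reading off run lengths: p runs 11, 15, 19; c runs 4, 5, 6; z runs 7, 11, 15 — each is linear in n, where the shown terms are n = 2, 3, 4.
Setting n = 5 gives 23, 7, 19 characters in each block.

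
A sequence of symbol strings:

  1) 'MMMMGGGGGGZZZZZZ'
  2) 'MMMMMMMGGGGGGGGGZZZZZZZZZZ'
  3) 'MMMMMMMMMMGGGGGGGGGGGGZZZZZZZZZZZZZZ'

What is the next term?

Reading off run lengths: M runs 4, 7, 10; G runs 6, 9, 12; Z runs 6, 10, 14 — each is linear in n, where the shown terms are n = 2, 3, 4.
At n = 5 the blocks have lengths 13, 15, 18.

MMMMMMMMMMMMMGGGGGGGGGGGGGGGZZZZZZZZZZZZZZZZZZ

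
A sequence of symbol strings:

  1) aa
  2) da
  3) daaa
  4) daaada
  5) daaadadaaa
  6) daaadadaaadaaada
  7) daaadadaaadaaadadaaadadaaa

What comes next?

Each term (from the third on) is the previous term followed by the one before it: term 3 = da·aa = daaa.
So term 8 is daaadadaaadaaadadaaadadaaa·daaadadaaadaaada.

daaadadaaadaaadadaaadadaaadaaadadaaadaaada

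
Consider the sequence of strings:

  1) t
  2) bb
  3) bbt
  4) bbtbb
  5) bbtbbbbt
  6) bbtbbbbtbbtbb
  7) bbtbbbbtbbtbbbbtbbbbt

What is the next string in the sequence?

From term 3 onward, concatenate the last term with the second-to-last: bb·t = bbt, bbt·bb = bbtbb, …
So term 8 is bbtbbbbtbbtbbbbtbbbbt·bbtbbbbtbbtbb.

bbtbbbbtbbtbbbbtbbbbtbbtbbbbtbbtbb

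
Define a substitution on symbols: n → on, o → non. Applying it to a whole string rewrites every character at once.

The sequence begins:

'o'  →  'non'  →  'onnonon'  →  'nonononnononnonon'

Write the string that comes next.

onnononnononnonononnononnonononnononnonon

Replace each of the 17 characters of nonononnononnonon in place — on non on non on non on on non on non on on non on non on — and concatenate.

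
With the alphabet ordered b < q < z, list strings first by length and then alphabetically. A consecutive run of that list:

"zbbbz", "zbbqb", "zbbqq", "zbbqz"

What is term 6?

Continuing the enumeration 2 steps past zbbqz: zbbqz → zbbzb → (answer).

zbbzq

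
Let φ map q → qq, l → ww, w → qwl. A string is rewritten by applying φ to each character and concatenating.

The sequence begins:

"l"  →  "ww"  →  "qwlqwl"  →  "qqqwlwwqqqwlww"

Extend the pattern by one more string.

φ(qqqwlwwqqqwlww) expands symbol-by-symbol to qq qq qq qwl ww qwl qwl qq qq qq qwl ww qwl qwl; joining the 14 pieces gives the next term.

qqqqqqqwlwwqwlqwlqqqqqqqwlwwqwlqwl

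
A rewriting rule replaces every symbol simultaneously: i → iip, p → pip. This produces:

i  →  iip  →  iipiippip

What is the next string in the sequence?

Rewriting each symbol of iipiippip: i→iip, i→iip, p→pip, i→iip, i→iip, p→pip, p→pip, i→iip, p→pip, which concatenates to iip iip pip iip iip pip pip iip pip.

iipiippipiipiippippipiippip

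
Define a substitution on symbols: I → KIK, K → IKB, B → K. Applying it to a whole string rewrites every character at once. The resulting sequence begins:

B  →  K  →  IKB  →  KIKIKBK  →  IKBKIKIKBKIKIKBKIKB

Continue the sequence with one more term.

Rewriting the 19 symbols of IKBKIKIKBKIKIKBKIKB one by one yields KIK IKB K IKB KIK IKB KIK IKB K IKB KIK IKB KIK IKB K IKB KIK IKB K; concatenated:

KIKIKBKIKBKIKIKBKIKIKBKIKBKIKIKBKIKIKBKIKBKIKIKBK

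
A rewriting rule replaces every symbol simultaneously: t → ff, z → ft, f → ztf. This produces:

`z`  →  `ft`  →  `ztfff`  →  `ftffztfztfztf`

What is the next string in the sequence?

ztfffztfztfftffztfftffztfftffztf

Applying the rule to each of the 13 symbols of ftffztfztfztf gives the pieces ztf ff ztf ztf ft ff ztf ft ff ztf ft ff ztf, which concatenate to the answer.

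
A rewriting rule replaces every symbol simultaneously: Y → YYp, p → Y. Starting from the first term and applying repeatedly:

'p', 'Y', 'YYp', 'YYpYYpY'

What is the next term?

Rewriting each symbol of YYpYYpY: Y→YYp, Y→YYp, p→Y, Y→YYp, Y→YYp, p→Y, Y→YYp, which concatenates to YYp YYp Y YYp YYp Y YYp.

YYpYYpYYYpYYpYYYp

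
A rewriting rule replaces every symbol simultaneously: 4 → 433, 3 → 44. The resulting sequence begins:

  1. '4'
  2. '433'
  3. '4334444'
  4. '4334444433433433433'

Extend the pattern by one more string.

43344444334334334334334444433444443344444334444

Replace each of the 19 characters of 4334444433433433433 in place — 433 44 44 433 433 433 433 433 44 44 433 44 44 433 44 44 433 44 44 — and concatenate.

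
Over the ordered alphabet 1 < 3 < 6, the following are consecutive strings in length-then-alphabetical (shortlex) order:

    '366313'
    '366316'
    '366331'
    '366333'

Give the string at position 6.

366361

Stepping forward 2 times from 366333: 366333 → 366336, then the target.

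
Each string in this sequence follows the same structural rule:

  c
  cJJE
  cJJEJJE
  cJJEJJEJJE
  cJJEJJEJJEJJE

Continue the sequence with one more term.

The strings grow by a fixed suffix JJE each time.
One more step from cJJEJJEJJEJJE gives the answer.

cJJEJJEJJEJJEJJE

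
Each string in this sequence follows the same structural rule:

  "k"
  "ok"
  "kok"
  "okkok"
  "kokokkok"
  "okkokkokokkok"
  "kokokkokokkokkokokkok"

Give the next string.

This is a Fibonacci-style word recurrence s(k) = s(k−2)·s(k−1): e.g. k·ok = kok.
Continuing: okkokkokokkok · kokokkokokkokkokokkok gives term 8.

okkokkokokkokkokokkokokkokkokokkok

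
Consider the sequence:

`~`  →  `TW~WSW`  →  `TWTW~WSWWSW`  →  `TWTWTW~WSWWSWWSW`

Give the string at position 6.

s(k+1) = TW·s(k)·WSW, so each term gains TW as a prefix and WSW as a suffix.
From TWTWTW~WSWWSWWSW, 2 further steps: TWTWTW~WSWWSWWSW → TWTWTWTW~WSWWSWWSWWSW → (answer).

TWTWTWTWTW~WSWWSWWSWWSWWSW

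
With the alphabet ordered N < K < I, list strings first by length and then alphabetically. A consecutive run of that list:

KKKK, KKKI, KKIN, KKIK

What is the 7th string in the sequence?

Stepping forward 3 times from KKIK: KKIK → KKII → KINN, then the target.

KINK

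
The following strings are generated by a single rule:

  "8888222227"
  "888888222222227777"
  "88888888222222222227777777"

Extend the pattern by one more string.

Term n consists of 2n+2 8's, followed by 3n+2 2's, followed by 3n-2 7's (n = 1, 2, …).
For the next term, n = 4, so the run lengths are 10, 14, 10.

8888888888222222222222227777777777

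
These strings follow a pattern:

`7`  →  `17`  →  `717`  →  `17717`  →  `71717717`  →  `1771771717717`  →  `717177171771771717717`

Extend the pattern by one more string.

From term 3 onward, concatenate the second-to-last term with the last: 7·17 = 717, 17·717 = 17717, …
Continuing: 1771771717717 · 717177171771771717717 gives term 8.

1771771717717717177171771771717717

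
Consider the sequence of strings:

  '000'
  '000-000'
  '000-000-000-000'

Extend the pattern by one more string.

Each string is two copies of the previous one joined by '-'.
So the next term is two copies of 000-000-000-000 with '-' between the halves.

000-000-000-000-000-000-000-000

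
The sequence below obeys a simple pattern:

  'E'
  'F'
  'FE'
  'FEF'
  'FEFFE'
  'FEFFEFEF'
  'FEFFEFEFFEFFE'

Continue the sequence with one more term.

This is a Fibonacci-style word recurrence s(k) = s(k−1)·s(k−2): e.g. F·E = FE.
The next term joins FEFFEFEFFEFFE and FEFFEFEF.

FEFFEFEFFEFFEFEFFEFEF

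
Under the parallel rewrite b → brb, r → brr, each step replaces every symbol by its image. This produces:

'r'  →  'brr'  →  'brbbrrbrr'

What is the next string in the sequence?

brbbrrbrbbrbbrrbrrbrbbrrbrr

Expanding brbbrrbrr: b→brb, r→brr, b→brb, b→brb, r→brr, r→brr, b→brb, r→brr, r→brr. Concatenated: brb brr brb brb brr brr brb brr brr.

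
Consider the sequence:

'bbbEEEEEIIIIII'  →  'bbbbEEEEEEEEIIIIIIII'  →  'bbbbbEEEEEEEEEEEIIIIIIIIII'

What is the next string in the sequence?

Term n consists of n+1 b's, followed by 3n-1 E's, followed by 2n+2 I's, where the shown terms are n = 2, 3, 4.
For the next term, n = 5, so the run lengths are 6, 14, 12.

bbbbbbEEEEEEEEEEEEEEIIIIIIIIIIII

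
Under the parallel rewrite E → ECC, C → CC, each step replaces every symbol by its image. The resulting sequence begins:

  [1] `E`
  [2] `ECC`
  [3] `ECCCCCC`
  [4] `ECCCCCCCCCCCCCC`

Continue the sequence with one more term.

ECCCCCCCCCCCCCCCCCCCCCCCCCCCCCC

φ(ECCCCCCCCCCCCCC) expands symbol-by-symbol to ECC CC CC CC CC CC CC CC CC CC CC CC CC CC CC; joining the 15 pieces gives the next term.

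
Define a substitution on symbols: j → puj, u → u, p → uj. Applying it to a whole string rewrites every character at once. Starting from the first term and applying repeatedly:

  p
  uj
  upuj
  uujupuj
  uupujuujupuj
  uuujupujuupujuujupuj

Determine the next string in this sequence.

Rewriting the 20 symbols of uuujupujuupujuujupuj one by one yields u u u puj u uj u puj u u uj u puj u u puj u uj u puj; concatenated:

uuupujuujupujuuujupujuupujuujupuj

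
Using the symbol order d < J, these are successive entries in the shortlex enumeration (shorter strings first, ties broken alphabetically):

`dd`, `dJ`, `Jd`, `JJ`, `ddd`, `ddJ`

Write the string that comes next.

dJd

Treat ddJ as a base-2 numeral over the given alphabet and add one, carrying through any trailing J's.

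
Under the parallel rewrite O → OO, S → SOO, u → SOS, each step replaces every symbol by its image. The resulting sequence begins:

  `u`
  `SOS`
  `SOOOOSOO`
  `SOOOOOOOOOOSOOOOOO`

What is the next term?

Rewriting the 18 symbols of SOOOOOOOOOOSOOOOOO one by one yields SOO OO OO OO OO OO OO OO OO OO OO SOO OO OO OO OO OO OO; concatenated:

SOOOOOOOOOOOOOOOOOOOOOOSOOOOOOOOOOOOOO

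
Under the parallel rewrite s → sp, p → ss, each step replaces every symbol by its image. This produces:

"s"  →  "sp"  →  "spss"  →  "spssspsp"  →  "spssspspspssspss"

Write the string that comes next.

spssspspspssspssspssspspspssspsp

Applying the rule to each of the 16 symbols of spssspspspssspss gives the pieces sp ss sp sp sp ss sp ss sp ss sp sp sp ss sp sp, which concatenate to the answer.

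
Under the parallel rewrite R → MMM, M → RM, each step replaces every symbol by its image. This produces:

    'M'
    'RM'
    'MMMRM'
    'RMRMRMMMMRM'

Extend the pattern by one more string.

Rewriting each symbol of RMRMRMMMMRM: R→MMM, M→RM, R→MMM, M→RM, R→MMM, M→RM, M→RM, M→RM, M→RM, R→MMM, M→RM, which concatenates to MMM RM MMM RM MMM RM RM RM RM MMM RM.

MMMRMMMMRMMMMRMRMRMRMMMMRM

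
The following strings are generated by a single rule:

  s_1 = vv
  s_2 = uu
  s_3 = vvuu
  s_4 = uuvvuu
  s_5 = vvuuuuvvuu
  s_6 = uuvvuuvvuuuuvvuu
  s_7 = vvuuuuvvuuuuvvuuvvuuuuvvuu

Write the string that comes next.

uuvvuuvvuuuuvvuuvvuuuuvvuuuuvvuuvvuuuuvvuu

This is a Fibonacci-style word recurrence s(k) = s(k−2)·s(k−1): e.g. vv·uu = vvuu.
The next term joins uuvvuuvvuuuuvvuu and vvuuuuvvuuuuvvuuvvuuuuvvuu.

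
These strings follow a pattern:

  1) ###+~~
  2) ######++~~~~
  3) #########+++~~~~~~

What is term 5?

###############+++++~~~~~~~~~~

Reading off run lengths: # runs 3, 6, 9; + runs 1, 2, 3; ~ runs 2, 4, 6 — each is linear in n (n = 1, 2, …).
For term 5, n = 5, so the run lengths are 15, 5, 10.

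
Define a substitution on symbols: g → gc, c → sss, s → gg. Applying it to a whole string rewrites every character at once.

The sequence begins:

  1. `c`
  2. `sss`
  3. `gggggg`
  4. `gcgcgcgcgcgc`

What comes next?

gcsssgcsssgcsssgcsssgcsssgcsss

Expanding gcgcgcgcgcgc: g→gc, c→sss, g→gc, c→sss, g→gc, c→sss, g→gc, c→sss, g→gc, c→sss, g→gc, c→sss. Concatenated: gc sss gc sss gc sss gc sss gc sss gc sss.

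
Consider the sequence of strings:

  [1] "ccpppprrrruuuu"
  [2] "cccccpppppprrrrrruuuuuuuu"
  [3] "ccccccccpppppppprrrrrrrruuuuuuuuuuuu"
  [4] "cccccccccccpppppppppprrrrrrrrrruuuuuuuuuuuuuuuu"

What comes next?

Reading off run lengths: c runs 2, 5, 8, 11; p runs 4, 6, 8, 10; r runs 4, 6, 8, 10; u runs 4, 8, 12, 16 — each is linear in n (n = 1, 2, …).
For the next term, n = 5, so the run lengths are 14, 12, 12, 20.

ccccccccccccccpppppppppppprrrrrrrrrrrruuuuuuuuuuuuuuuuuuuu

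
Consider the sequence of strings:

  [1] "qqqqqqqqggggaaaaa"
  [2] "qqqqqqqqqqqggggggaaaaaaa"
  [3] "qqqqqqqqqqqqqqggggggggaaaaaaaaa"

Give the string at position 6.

qqqqqqqqqqqqqqqqqqqqqqqggggggggggggggaaaaaaaaaaaaaaa

Each string has the form q^{3n+2} g^{2n} a^{2n+1}, where the shown terms are n = 2, 3, 4.
At n = 7 the blocks have lengths 23, 14, 15.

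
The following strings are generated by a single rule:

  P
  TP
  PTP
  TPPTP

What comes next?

From term 3 onward, concatenate the second-to-last term with the last: P·TP = PTP, TP·PTP = TPPTP, …
The next term joins PTP and TPPTP.

PTPTPPTP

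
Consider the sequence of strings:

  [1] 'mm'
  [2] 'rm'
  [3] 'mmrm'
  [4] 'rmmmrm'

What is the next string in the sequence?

mmrmrmmmrm

This is a Fibonacci-style word recurrence s(k) = s(k−2)·s(k−1): e.g. mm·rm = mmrm.
Continuing: mmrm · rmmmrm gives term 5.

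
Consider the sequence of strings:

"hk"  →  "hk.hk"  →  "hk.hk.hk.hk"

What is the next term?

hk.hk.hk.hk.hk.hk.hk.hk

Every step duplicates the string with '.' between the halves.
So the next term is two copies of hk.hk.hk.hk with '.' between the halves.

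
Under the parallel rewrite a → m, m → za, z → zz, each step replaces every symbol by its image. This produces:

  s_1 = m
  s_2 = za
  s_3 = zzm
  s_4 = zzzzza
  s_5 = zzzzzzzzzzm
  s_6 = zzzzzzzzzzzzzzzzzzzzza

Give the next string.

Rewriting the 22 symbols of zzzzzzzzzzzzzzzzzzzzza one by one yields zz zz zz zz zz zz zz zz zz zz zz zz zz zz zz zz zz zz zz zz zz m; concatenated:

zzzzzzzzzzzzzzzzzzzzzzzzzzzzzzzzzzzzzzzzzzm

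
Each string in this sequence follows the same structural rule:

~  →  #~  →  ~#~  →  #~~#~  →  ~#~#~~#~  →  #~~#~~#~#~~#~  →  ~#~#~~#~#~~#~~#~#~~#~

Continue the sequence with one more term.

#~~#~~#~#~~#~~#~#~~#~#~~#~~#~#~~#~

Each term (from the third on) is the two preceding terms concatenated in order: term 3 = ~·#~ = ~#~.
So term 8 is #~~#~~#~#~~#~·~#~#~~#~#~~#~~#~#~~#~.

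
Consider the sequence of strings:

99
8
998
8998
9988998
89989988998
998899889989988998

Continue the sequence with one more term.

89989988998998899889989988998

This is a Fibonacci-style word recurrence s(k) = s(k−2)·s(k−1): e.g. 99·8 = 998.
The next term joins 89989988998 and 998899889989988998.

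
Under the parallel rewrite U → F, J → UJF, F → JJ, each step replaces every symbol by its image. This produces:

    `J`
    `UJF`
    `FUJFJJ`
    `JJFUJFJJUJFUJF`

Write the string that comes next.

φ(JJFUJFJJUJFUJF) expands symbol-by-symbol to UJF UJF JJ F UJF JJ UJF UJF F UJF JJ F UJF JJ; joining the 14 pieces gives the next term.

UJFUJFJJFUJFJJUJFUJFFUJFJJFUJFJJ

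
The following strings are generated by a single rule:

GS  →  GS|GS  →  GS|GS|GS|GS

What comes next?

s(k+1) = s(k)·|·s(k) — each term doubles the last with '|' between the halves.
Doubling GS|GS|GS|GS with '|' between the halves:

GS|GS|GS|GS|GS|GS|GS|GS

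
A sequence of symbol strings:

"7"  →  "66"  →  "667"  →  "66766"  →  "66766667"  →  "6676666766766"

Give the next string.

667666676676666766667

Each term (from the third on) is the previous term followed by the one before it: term 3 = 66·7 = 667.
The next term joins 6676666766766 and 66766667.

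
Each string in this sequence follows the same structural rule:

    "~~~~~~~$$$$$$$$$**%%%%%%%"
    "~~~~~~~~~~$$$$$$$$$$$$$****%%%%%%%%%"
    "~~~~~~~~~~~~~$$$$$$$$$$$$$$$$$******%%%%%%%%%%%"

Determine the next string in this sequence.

~~~~~~~~~~~~~~~~$$$$$$$$$$$$$$$$$$$$$********%%%%%%%%%%%%%

Reading off run lengths: ~ runs 7, 10, 13; $ runs 9, 13, 17; * runs 2, 4, 6; % runs 7, 9, 11 — each is linear in n, where the shown terms are n = 2, 3, 4.
Setting n = 5 gives 16, 21, 8, 13 characters in each block.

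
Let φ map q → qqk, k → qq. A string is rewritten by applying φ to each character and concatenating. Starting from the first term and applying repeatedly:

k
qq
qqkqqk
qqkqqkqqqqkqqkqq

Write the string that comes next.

qqkqqkqqqqkqqkqqqqkqqkqqkqqkqqqqkqqkqqqqkqqk

φ(qqkqqkqqqqkqqkqq) expands symbol-by-symbol to qqk qqk qq qqk qqk qq qqk qqk qqk qqk qq qqk qqk qq qqk qqk; joining the 16 pieces gives the next term.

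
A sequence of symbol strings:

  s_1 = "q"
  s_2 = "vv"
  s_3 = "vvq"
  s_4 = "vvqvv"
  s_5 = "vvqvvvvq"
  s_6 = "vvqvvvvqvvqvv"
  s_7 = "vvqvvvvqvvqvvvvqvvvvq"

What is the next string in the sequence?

From term 3 onward, concatenate the last term with the second-to-last: vv·q = vvq, vvq·vv = vvqvv, …
So term 8 is vvqvvvvqvvqvvvvqvvvvq·vvqvvvvqvvqvv.

vvqvvvvqvvqvvvvqvvvvqvvqvvvvqvvqvv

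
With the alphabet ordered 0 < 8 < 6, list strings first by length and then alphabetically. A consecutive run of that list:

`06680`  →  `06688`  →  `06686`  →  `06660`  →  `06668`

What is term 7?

80000

Continuing the enumeration 2 steps past 06668: 06668 → 06666 → (answer).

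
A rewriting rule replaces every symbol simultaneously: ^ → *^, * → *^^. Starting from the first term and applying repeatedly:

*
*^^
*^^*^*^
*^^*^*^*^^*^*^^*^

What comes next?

φ(*^^*^*^*^^*^*^^*^) expands symbol-by-symbol to *^^ *^ *^ *^^ *^ *^^ *^ *^^ *^ *^ *^^ *^ *^^ *^ *^ *^^ *^; joining the 17 pieces gives the next term.

*^^*^*^*^^*^*^^*^*^^*^*^*^^*^*^^*^*^*^^*^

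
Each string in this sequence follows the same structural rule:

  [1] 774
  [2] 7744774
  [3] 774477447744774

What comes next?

Each string is two copies of the previous one joined by '4'.
Doubling 774477447744774 with '4' between the halves:

7744774477447744774477447744774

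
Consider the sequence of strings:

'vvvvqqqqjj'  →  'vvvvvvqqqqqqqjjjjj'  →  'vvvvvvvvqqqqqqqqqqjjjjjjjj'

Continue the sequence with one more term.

Each string has the form v^{2n+2} q^{3n+1} j^{3n-1} (n = 1, 2, …).
At n = 4 the blocks have lengths 10, 13, 11.

vvvvvvvvvvqqqqqqqqqqqqqjjjjjjjjjjj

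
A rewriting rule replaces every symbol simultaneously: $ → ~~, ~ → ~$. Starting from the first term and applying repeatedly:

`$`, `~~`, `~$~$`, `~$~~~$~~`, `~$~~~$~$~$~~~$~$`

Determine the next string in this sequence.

~$~~~$~$~$~~~$~~~$~~~$~$~$~~~$~~

Applying the rule to each of the 16 symbols of ~$~~~$~$~$~~~$~$ gives the pieces ~$ ~~ ~$ ~$ ~$ ~~ ~$ ~~ ~$ ~~ ~$ ~$ ~$ ~~ ~$ ~~, which concatenate to the answer.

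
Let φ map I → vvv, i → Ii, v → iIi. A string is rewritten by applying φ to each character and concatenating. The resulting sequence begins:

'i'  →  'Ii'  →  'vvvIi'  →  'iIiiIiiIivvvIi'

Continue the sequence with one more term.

φ(iIiiIiiIivvvIi) expands symbol-by-symbol to Ii vvv Ii Ii vvv Ii Ii vvv Ii iIi iIi iIi vvv Ii; joining the 14 pieces gives the next term.

IivvvIiIivvvIiIivvvIiiIiiIiiIivvvIi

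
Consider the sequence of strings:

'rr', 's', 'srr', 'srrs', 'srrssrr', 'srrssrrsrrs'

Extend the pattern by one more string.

Each term (from the third on) is the previous term followed by the one before it: term 3 = s·rr = srr.
So term 7 is srrssrrsrrs·srrssrr.

srrssrrsrrssrrssrr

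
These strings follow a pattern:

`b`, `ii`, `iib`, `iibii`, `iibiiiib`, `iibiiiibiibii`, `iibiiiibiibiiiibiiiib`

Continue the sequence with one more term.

Each term (from the third on) is the previous term followed by the one before it: term 3 = ii·b = iib.
Continuing: iibiiiibiibiiiibiiiib · iibiiiibiibii gives term 8.

iibiiiibiibiiiibiiiibiibiiiibiibii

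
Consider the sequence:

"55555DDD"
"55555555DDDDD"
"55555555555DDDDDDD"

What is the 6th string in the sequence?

The n-th term is 3n-1 5's then 2n-1 D's, where the shown terms are n = 2, 3, 4.
Setting n = 7 gives 20, 13 characters in each block.

55555555555555555555DDDDDDDDDDDDD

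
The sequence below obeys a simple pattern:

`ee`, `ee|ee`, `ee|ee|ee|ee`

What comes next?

Each string is two copies of the previous one joined by '|'.
So the next term is two copies of ee|ee|ee|ee with '|' between the halves.

ee|ee|ee|ee|ee|ee|ee|ee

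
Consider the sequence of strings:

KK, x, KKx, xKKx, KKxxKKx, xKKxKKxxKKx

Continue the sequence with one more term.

KKxxKKxxKKxKKxxKKx

Each term (from the third on) is the two preceding terms concatenated in order: term 3 = KK·x = KKx.
Continuing: KKxxKKx · xKKxKKxxKKx gives term 7.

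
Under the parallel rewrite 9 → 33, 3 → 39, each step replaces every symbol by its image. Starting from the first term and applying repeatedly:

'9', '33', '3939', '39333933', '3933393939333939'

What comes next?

39333939393339333933393939333933

φ(3933393939333939) expands symbol-by-symbol to 39 33 39 39 39 33 39 33 39 33 39 39 39 33 39 33; joining the 16 pieces gives the next term.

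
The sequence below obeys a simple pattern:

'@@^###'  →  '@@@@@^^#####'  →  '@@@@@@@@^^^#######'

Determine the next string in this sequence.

Each string has the form @^{3n-1} ^^{n} #^{2n+1} (n = 1, 2, …).
For the next term, n = 4, so the run lengths are 11, 4, 9.

@@@@@@@@@@@^^^^#########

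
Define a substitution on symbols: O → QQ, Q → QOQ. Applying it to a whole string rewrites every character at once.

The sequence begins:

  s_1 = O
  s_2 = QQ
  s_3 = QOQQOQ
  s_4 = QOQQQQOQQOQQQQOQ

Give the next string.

φ(QOQQQQOQQOQQQQOQ) expands symbol-by-symbol to QOQ QQ QOQ QOQ QOQ QOQ QQ QOQ QOQ QQ QOQ QOQ QOQ QOQ QQ QOQ; joining the 16 pieces gives the next term.

QOQQQQOQQOQQOQQOQQQQOQQOQQQQOQQOQQOQQOQQQQOQ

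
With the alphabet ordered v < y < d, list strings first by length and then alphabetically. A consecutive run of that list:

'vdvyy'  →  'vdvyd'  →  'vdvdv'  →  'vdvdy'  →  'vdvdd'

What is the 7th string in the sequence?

vdyvy

Continuing the enumeration 2 steps past vdvdd: vdvdd → vdyvv → (answer).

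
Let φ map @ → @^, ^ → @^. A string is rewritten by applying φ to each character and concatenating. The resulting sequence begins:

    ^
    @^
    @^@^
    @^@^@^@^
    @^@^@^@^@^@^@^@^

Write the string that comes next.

Replace each of the 16 characters of @^@^@^@^@^@^@^@^ in place — @^ @^ @^ @^ @^ @^ @^ @^ @^ @^ @^ @^ @^ @^ @^ @^ — and concatenate.

@^@^@^@^@^@^@^@^@^@^@^@^@^@^@^@^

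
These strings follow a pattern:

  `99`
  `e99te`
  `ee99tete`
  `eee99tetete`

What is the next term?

eeee99tetetete

Every step adds e to the front and te to the end of the previous string.
So the next term is e·eee99tetete·te.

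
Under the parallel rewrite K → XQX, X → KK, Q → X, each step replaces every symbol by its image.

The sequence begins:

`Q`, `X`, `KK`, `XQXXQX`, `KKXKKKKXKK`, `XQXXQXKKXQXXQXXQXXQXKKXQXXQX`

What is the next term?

φ(XQXXQXKKXQXXQXXQXXQXKKXQXXQX) expands symbol-by-symbol to KK X KK KK X KK XQX XQX KK X KK KK X KK KK X KK KK X KK XQX XQX KK X KK KK X KK; joining the 28 pieces gives the next term.

KKXKKKKXKKXQXXQXKKXKKKKXKKKKXKKKKXKKXQXXQXKKXKKKKXKK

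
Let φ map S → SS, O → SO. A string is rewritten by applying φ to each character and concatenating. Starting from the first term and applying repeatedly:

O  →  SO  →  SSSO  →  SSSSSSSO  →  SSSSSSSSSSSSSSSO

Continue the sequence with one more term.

Replace each of the 16 characters of SSSSSSSSSSSSSSSO in place — SS SS SS SS SS SS SS SS SS SS SS SS SS SS SS SO — and concatenate.

SSSSSSSSSSSSSSSSSSSSSSSSSSSSSSSO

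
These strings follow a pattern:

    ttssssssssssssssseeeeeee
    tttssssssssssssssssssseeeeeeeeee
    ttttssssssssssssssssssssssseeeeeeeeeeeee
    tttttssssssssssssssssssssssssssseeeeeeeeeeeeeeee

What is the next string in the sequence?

Reading off run lengths: t runs 2, 3, 4, 5; s runs 15, 19, 23, 27; e runs 7, 10, 13, 16 — each is linear in n, where the shown terms are n = 3, 4, 5, 6.
At n = 7 the blocks have lengths 6, 31, 19.

ttttttssssssssssssssssssssssssssssssseeeeeeeeeeeeeeeeeee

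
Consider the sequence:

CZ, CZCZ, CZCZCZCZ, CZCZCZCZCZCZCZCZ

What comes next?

Every step duplicates the string.
So the next term is two copies of CZCZCZCZCZCZCZCZ.

CZCZCZCZCZCZCZCZCZCZCZCZCZCZCZCZ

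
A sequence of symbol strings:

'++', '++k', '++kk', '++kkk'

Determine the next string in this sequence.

++kkkk

Every step adds k to the end: s(k+1) = s(k)·k.
So the next term is ++kkk·k.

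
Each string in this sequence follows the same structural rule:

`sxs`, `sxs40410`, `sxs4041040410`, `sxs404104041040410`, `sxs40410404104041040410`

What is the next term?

The strings grow by a fixed suffix 40410 each time.
Applying this once more to sxs40410404104041040410:

sxs4041040410404104041040410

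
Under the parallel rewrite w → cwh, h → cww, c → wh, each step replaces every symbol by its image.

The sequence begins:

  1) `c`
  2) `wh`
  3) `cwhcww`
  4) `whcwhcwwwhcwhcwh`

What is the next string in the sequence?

cwhcwwwhcwhcwwwhcwhcwhcwhcwwwhcwhcwwwhcwhcww

Applying the rule to each of the 16 symbols of whcwhcwwwhcwhcwh gives the pieces cwh cww wh cwh cww wh cwh cwh cwh cww wh cwh cww wh cwh cww, which concatenate to the answer.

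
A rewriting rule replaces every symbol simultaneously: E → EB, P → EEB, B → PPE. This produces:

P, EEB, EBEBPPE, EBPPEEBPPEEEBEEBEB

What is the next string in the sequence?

EBPPEEEBEEBEBEBPPEEEBEEBEBEBEBPPEEBEBPPEEBPPE

Replace each of the 18 characters of EBPPEEBPPEEEBEEBEB in place — EB PPE EEB EEB EB EB PPE EEB EEB EB EB EB PPE EB EB PPE EB PPE — and concatenate.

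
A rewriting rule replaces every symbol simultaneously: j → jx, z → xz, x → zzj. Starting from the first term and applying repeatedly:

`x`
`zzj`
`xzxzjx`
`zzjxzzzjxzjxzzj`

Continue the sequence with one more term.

xzxzjxzzjxzxzxzjxzzjxzjxzzjxzxzjx

φ(zzjxzzzjxzjxzzj) expands symbol-by-symbol to xz xz jx zzj xz xz xz jx zzj xz jx zzj xz xz jx; joining the 15 pieces gives the next term.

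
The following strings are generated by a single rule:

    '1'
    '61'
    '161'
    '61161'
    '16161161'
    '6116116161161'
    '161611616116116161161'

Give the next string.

This is a Fibonacci-style word recurrence s(k) = s(k−2)·s(k−1): e.g. 1·61 = 161.
Continuing: 6116116161161 · 161611616116116161161 gives term 8.

6116116161161161611616116116161161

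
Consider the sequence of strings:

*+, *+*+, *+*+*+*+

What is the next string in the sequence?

*+*+*+*+*+*+*+*+

Each string is two copies of the previous one concatenated.
So the next term is two copies of *+*+*+*+.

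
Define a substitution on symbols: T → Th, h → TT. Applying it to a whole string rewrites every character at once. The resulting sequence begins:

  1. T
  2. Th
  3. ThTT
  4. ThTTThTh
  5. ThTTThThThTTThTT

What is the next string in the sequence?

Rewriting the 16 symbols of ThTTThThThTTThTT one by one yields Th TT Th Th Th TT Th TT Th TT Th Th Th TT Th Th; concatenated:

ThTTThThThTTThTTThTTThThThTTThTh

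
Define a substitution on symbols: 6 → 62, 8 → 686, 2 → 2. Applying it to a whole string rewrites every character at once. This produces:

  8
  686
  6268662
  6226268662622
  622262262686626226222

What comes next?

Rewriting the 21 symbols of 622262262686626226222 one by one yields 62 2 2 2 62 2 2 62 2 62 686 62 62 2 62 2 2 62 2 2 2; concatenated:

6222262226226268662622622262222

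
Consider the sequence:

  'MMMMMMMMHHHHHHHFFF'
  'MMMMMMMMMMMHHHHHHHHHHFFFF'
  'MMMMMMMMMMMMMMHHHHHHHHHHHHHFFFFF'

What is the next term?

Reading off run lengths: M runs 8, 11, 14; H runs 7, 10, 13; F runs 3, 4, 5 — each is linear in n, where the shown terms are n = 2, 3, 4.
Setting n = 5 gives 17, 16, 6 characters in each block.

MMMMMMMMMMMMMMMMMHHHHHHHHHHHHHHHHFFFFFF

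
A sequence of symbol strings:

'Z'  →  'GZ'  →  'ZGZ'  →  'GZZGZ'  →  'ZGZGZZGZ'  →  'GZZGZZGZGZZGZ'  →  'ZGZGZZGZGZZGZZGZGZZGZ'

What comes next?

GZZGZZGZGZZGZZGZGZZGZGZZGZZGZGZZGZ

This is a Fibonacci-style word recurrence s(k) = s(k−2)·s(k−1): e.g. Z·GZ = ZGZ.
The next term joins GZZGZZGZGZZGZ and ZGZGZZGZGZZGZZGZGZZGZ.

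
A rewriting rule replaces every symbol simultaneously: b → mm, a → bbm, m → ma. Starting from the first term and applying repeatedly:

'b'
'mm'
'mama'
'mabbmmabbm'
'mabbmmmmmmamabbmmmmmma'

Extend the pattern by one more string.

Rewriting the 22 symbols of mabbmmmmmmamabbmmmmmma one by one yields ma bbm mm mm ma ma ma ma ma ma bbm ma bbm mm mm ma ma ma ma ma ma bbm; concatenated:

mabbmmmmmmamamamamamabbmmabbmmmmmmamamamamamabbm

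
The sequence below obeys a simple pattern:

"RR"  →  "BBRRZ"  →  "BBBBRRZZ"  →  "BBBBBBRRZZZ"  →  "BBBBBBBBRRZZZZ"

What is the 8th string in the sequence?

BBBBBBBBBBBBBBRRZZZZZZZ

s(k+1) = BB·s(k)·Z, so each term gains BB as a prefix and Z as a suffix.
From BBBBBBBBRRZZZZ, 3 further steps: BBBBBBBBRRZZZZ → BBBBBBBBBBRRZZZZZ → BBBBBBBBBBBBRRZZZZZZ → (answer).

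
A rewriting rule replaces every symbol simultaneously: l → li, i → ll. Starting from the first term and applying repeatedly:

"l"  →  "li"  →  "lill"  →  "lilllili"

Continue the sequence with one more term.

Apply φ to lilllili symbol by symbol: l→li, i→ll, l→li, l→li, l→li, i→ll, l→li, i→ll; joined: li ll li li li ll li ll.

lilllilililllill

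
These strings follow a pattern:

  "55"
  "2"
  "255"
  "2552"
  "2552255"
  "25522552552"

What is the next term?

255225525522552255

From term 3 onward, concatenate the last term with the second-to-last: 2·55 = 255, 255·2 = 2552, …
Continuing: 25522552552 · 2552255 gives term 7.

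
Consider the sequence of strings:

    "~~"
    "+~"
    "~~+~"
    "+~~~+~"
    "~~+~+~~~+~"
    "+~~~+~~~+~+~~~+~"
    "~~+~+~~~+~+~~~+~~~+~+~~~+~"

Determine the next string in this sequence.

+~~~+~~~+~+~~~+~~~+~+~~~+~+~~~+~~~+~+~~~+~

Each term (from the third on) is the two preceding terms concatenated in order: term 3 = ~~·+~ = ~~+~.
Continuing: +~~~+~~~+~+~~~+~ · ~~+~+~~~+~+~~~+~~~+~+~~~+~ gives term 8.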